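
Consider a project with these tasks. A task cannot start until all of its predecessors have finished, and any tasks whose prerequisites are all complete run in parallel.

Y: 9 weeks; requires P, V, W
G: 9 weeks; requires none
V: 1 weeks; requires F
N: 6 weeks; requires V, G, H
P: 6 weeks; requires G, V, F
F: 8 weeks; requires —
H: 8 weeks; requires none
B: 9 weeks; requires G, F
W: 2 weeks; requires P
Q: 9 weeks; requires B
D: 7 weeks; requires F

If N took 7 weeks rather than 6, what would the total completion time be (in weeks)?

27

Baseline: G→B→Q = 9+9+9 = 27 → 27 weeks.
N has 12 weeks of float (longest path through it is 15).
The critical path is still G→B→Q; finish is now 27 weeks.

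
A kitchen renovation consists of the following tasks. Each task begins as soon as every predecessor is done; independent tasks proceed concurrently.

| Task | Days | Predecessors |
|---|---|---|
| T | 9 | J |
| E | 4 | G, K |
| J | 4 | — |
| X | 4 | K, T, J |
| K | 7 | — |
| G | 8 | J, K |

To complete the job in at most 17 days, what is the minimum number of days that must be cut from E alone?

2

Current finish: 19 days; target: 17.
E is on every critical path, so each day cut from E cuts the finish by one (this holds down to a finish of 17).
Need 19 − 17 = 2 days off E → E becomes 2 days, finish becomes 17.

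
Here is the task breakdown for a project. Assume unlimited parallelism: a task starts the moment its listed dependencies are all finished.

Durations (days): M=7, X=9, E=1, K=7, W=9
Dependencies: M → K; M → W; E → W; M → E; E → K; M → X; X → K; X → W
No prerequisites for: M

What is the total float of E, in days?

8

The longest chain is M→X→W = 7+9+9 = 25; overall finish 25 days.
E finishes as early as 8 and must finish by 16.
So E can slip 16 − 8 = 8 days.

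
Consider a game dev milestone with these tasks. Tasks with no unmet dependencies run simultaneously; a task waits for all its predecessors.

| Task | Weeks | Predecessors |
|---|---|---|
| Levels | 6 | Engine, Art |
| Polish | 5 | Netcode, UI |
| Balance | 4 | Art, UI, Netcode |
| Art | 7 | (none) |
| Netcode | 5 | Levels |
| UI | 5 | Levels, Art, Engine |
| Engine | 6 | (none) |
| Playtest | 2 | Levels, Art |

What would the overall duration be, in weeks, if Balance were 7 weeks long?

Baseline: Art→Levels→UI→Polish = 7+6+5+5 = 23 → 23 weeks.
Balance has 1 week of float (longest path through it is 22).
Now Art→Levels→UI→Balance = 7+6+5+7 = 25 is longest, so the finish becomes 25 weeks.

25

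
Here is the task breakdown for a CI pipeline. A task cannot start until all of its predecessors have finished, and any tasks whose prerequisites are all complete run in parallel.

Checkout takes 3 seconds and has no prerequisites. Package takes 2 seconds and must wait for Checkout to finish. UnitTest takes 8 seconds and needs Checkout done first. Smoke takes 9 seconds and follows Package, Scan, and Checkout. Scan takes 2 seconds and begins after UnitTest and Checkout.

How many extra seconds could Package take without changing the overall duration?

8

The longest chain is Checkout→UnitTest→Scan→Smoke = 3+8+2+9 = 22; overall finish 22 seconds.
The longest chain containing Package totals 14 seconds.
Slack of Package = 11 − 3 = 8 seconds.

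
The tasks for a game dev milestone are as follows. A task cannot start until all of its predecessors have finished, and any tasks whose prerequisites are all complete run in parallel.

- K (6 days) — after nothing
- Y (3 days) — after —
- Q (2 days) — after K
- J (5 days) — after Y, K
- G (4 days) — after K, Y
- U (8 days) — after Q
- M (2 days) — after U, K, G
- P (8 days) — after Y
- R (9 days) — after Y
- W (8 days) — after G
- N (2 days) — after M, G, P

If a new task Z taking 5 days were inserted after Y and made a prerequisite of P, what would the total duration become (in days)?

Originally the project takes 20 days.
With Z inserted, P now waits for max(Y, Z).
New critical path: K→Q→U→M→N = 6+2+8+2+2 = 20 ⇒ 20 days.

20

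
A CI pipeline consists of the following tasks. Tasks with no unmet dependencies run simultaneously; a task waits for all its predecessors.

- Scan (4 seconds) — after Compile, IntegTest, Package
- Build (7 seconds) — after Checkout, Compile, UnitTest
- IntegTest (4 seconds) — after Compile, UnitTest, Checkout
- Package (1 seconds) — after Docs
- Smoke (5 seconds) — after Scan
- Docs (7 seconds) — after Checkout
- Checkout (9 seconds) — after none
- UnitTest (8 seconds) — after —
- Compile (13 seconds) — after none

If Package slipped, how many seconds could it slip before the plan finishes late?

The longest chain is Checkout→Docs→Package→Scan→Smoke = 9+7+1+4+5 = 26; overall finish 26 seconds.
Package finishes as early as 17 and must finish by 17.
Slack of Package = 16 − 16 = 0 seconds.

0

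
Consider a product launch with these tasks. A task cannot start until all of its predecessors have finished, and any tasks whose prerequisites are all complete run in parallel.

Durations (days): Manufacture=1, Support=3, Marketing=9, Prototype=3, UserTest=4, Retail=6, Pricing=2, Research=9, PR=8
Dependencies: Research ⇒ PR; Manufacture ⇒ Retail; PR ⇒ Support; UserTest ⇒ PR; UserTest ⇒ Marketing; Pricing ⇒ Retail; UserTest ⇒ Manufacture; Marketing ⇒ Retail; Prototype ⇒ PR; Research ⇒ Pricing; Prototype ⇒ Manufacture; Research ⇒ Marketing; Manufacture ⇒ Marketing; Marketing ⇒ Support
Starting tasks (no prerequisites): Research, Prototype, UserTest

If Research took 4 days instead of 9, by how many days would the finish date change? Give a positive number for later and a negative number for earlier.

Actual critical path: Research→Marketing→Retail = 9+9+6 = 24 ⇒ 24 days.
Since Research is critical, the -5 change carries straight to that chain (now 19 days).
New critical path: UserTest→Manufacture→Marketing→Retail = 4+1+9+6 = 20 ⇒ 20 days.
Change in finish: 20 − 24 = -4 days.

-4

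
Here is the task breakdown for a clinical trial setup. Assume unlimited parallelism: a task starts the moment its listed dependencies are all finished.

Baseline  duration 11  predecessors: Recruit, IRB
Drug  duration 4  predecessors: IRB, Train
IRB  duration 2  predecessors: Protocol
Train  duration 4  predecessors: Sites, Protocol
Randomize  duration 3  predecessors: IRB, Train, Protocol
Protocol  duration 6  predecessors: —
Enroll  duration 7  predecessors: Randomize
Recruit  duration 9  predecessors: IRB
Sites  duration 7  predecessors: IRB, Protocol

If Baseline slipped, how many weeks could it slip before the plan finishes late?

1

Critical path: Protocol→IRB→Sites→Train→Randomize→Enroll = 6+2+7+4+3+7 = 29, so the finish is 29 weeks.
Baseline finishes as early as 28 and must finish by 29.
So Baseline can slip 29 − 28 = 1 week.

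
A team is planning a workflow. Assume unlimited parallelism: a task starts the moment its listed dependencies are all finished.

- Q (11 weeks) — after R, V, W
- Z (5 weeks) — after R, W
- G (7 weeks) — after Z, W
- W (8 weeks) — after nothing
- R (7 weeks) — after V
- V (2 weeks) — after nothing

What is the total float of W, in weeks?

Critical path: V→R→Z→G = 2+7+5+7 = 21, so the finish is 21 weeks.
W finishes as early as 8 and must finish by 9.
So W can slip 9 − 8 = 1 week.

1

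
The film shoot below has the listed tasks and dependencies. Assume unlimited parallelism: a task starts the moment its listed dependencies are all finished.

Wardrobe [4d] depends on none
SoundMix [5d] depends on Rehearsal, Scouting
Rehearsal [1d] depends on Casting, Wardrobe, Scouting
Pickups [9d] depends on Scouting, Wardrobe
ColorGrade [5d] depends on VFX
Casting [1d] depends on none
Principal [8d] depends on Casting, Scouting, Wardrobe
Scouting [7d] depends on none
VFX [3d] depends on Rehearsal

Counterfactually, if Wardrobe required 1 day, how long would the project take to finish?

16

The binding path is Scouting→Rehearsal→VFX→ColorGrade = 7+1+3+5 = 16; finish at 16 days.
Wardrobe has 3 days of float (longest path through it is 13).
No other chain overtakes it, so the finish is 16 days.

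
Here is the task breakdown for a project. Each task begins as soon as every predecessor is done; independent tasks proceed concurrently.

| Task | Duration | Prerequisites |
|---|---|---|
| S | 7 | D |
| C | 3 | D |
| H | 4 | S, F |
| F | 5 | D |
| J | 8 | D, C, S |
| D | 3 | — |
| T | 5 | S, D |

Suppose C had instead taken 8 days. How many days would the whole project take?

19

The binding path is D→S→J = 3+7+8 = 18; finish at 18 days.
The longest path through C is only 14 days, so C has float 4.
New critical path: D→C→J = 3+8+8 = 19 ⇒ 19 days.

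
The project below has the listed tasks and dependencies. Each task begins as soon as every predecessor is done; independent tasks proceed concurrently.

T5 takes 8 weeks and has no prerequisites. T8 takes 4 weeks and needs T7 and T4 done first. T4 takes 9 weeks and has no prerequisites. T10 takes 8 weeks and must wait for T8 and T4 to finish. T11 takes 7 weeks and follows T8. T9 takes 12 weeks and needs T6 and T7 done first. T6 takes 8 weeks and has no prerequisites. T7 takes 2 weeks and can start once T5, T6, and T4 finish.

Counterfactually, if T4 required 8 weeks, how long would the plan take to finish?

22

The binding path is T4→T7→T8→T10 = 9+2+4+8 = 23; finish at 23 weeks.
T4 lies on that path, so at 8 weeks the path becomes 22 weeks.
That remains the longest chain; total 22 weeks.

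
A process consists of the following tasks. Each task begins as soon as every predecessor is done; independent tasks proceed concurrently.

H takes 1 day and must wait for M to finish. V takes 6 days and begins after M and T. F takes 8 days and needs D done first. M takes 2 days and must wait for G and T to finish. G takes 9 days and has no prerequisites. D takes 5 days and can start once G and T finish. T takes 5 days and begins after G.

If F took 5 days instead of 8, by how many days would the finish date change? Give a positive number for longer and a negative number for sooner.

-3

As given, the longest chain is G→T→D→F = 9+5+5+8 = 27, so the finish is 27 days.
F lies on that path, so at 5 days the path becomes 24 days.
That remains the longest chain; total 24 days.
Change in finish: 24 − 27 = -3 days.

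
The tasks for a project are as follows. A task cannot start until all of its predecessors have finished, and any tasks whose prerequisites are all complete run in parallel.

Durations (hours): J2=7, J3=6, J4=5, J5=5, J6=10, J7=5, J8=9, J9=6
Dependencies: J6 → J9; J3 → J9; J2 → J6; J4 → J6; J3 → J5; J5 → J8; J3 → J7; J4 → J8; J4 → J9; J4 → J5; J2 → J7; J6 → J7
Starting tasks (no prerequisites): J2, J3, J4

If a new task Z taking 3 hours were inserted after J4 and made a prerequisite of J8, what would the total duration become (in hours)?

23

Originally the plan takes 23 hours.
With Z inserted, J8 now waits for max(J4, J5, Z).
New critical path: J2→J6→J9 = 7+10+6 = 23 ⇒ 23 hours.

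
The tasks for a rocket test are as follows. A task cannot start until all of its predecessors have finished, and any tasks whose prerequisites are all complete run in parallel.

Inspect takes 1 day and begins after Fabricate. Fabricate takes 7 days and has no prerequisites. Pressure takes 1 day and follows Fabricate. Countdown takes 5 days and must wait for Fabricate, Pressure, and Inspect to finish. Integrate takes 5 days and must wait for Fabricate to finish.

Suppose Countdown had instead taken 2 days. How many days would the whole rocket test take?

The binding path is Fabricate→Pressure→Countdown = 7+1+5 = 13; finish at 13 days.
Since Countdown is critical, the -3 change carries straight to that chain (now 10 days).
New critical path: Fabricate→Integrate = 7+5 = 12 ⇒ 12 days.

12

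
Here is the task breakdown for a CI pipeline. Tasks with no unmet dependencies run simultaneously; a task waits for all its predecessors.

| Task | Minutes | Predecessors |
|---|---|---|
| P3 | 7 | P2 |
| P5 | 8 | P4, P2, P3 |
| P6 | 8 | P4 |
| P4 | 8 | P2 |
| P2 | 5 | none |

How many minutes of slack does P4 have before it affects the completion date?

Critical path: P2→P4→P5 = 5+8+8 = 21, so the finish is 21 minutes.
The longest chain containing P4 totals 21 minutes.
Float = 21 − 21 = 0.

0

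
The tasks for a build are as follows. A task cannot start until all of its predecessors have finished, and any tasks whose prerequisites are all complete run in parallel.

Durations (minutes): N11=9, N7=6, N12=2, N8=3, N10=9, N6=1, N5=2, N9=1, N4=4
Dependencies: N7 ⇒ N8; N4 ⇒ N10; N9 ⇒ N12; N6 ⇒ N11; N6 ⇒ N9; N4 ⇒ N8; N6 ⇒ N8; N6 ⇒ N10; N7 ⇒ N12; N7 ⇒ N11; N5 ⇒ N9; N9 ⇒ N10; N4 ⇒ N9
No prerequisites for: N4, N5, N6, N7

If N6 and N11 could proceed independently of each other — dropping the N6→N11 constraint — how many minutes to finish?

15

With the dependency in place, N7→N11 = 6+9 = 15 sets the finish at 15 minutes.
Dropping N6→N11 doesn't change N11's earliest start (6); another predecessor still binds.
New critical path: N7→N11 = 6+9 = 15 ⇒ 15 minutes.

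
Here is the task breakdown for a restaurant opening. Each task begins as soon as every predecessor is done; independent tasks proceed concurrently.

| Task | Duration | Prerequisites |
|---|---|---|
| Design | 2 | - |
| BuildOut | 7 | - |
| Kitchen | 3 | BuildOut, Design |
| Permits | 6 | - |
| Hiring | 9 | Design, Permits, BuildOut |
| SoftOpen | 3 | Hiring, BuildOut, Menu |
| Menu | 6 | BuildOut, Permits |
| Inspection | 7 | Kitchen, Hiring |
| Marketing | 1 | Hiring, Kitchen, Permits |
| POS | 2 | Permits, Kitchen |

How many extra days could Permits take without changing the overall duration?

1

Critical path: BuildOut→Hiring→Inspection = 7+9+7 = 23, so the finish is 23 days.
The longest chain containing Permits totals 22 days.
Slack of Permits = 1 − 0 = 1 day.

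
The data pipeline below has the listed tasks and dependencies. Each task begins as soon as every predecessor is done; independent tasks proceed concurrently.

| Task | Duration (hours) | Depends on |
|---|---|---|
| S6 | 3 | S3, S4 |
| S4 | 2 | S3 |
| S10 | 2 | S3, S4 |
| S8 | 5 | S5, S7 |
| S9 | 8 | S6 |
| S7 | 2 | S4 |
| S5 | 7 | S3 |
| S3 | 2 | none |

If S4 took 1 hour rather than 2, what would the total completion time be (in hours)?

14

The binding path is S3→S4→S6→S9 = 2+2+3+8 = 15; finish at 15 hours.
S4 is on the critical path; changing it to 1 makes that path 14 hours.
The critical path is still S3→S4→S6→S9; finish is now 14 hours.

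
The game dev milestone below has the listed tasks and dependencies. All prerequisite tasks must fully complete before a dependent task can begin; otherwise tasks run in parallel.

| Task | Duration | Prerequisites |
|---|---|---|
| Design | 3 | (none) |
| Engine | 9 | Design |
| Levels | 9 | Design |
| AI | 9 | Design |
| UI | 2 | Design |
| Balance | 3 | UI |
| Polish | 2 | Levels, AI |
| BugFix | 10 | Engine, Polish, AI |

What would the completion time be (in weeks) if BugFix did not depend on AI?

24

Original critical path: Design→Levels→Polish→BugFix = 3+9+2+10 = 24 ⇒ 24 weeks.
Dropping AI→BugFix doesn't change BugFix's earliest start (14); another predecessor still binds.
New critical path: Design→Levels→Polish→BugFix = 3+9+2+10 = 24 ⇒ 24 weeks.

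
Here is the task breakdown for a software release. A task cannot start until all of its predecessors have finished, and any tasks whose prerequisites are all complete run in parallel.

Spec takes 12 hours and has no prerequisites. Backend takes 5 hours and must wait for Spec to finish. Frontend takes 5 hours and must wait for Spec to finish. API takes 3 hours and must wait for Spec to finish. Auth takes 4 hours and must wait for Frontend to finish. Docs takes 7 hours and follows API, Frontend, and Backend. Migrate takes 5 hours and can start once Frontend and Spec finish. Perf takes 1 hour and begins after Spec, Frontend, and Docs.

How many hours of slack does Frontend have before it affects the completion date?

0

Critical path: Spec→Backend→Docs→Perf = 12+5+7+1 = 25, so the finish is 25 hours.
Frontend finishes as early as 17 and must finish by 17.
So Frontend can slip 17 − 17 = 0 hours.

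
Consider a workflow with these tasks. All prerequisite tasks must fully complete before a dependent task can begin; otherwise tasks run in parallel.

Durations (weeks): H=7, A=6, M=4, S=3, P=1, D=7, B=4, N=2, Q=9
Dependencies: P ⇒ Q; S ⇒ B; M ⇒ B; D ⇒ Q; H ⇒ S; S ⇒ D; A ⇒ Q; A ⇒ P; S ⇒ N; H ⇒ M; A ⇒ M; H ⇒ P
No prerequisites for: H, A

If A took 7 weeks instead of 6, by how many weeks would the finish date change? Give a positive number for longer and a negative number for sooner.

0

Actual critical path: H→S→D→Q = 7+3+7+9 = 26 ⇒ 26 weeks.
A is off the critical path — its longest chain is 16 weeks, giving 10 of slack.
No other chain overtakes it, so the finish is 26 weeks.
Change in finish: 26 − 26 = +0 weeks.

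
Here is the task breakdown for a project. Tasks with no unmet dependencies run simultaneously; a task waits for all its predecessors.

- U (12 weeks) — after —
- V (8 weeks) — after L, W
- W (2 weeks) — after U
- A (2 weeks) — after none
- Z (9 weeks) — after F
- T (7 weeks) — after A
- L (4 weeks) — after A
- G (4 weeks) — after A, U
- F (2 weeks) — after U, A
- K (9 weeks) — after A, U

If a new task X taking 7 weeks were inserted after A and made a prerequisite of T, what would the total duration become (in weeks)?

Originally the project takes 23 weeks.
With X inserted, T now waits for max(A, X).
New critical path: U→F→Z = 12+2+9 = 23 ⇒ 23 weeks.

23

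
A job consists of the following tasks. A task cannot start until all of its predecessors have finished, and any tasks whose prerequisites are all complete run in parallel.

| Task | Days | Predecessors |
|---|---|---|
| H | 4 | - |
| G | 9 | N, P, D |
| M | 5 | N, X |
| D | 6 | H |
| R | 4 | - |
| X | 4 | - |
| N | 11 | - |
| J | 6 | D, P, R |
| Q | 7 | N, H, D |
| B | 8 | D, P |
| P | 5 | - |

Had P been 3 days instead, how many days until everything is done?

20

As given, the longest chain is N→G = 11+9 = 20, so the finish is 20 days.
P has 6 days of float (longest path through it is 14).
The critical path is still N→G; finish is now 20 days.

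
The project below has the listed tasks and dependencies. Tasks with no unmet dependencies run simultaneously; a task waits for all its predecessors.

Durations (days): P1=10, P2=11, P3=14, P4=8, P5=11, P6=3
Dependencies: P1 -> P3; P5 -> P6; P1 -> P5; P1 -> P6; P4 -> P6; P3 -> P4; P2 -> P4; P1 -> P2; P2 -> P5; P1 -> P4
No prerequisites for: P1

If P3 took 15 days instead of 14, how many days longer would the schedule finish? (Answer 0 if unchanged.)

1

Critical path before the change: P1→P3→P4→P6 = 10+14+8+3 = 35 giving 35 days.
P3 lies on that path, so at 15 days the path becomes 36 days.
That remains the longest chain; total 36 days.
Change in finish: 36 − 35 = +1 days.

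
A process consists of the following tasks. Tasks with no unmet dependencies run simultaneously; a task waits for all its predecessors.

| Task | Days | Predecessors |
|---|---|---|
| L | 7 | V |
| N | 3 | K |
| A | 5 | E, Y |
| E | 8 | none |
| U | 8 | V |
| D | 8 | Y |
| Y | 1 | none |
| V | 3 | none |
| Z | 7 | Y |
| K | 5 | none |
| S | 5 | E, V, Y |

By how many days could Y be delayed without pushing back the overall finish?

4

The longest chain is E→A = 8+5 = 13; overall finish 13 days.
Longest path through Y: 9 days (earliest finish 1, latest finish 5).
Slack of Y = 4 − 0 = 4 days.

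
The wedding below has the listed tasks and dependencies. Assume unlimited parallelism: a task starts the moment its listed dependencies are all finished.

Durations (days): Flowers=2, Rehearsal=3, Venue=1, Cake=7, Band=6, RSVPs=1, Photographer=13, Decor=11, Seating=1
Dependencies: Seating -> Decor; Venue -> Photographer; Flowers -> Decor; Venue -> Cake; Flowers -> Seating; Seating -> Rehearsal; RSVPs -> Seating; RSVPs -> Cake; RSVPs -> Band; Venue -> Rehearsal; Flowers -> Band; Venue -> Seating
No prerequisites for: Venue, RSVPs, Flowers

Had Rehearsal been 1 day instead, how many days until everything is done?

Actual critical path: Venue→Photographer = 1+13 = 14 ⇒ 14 days.
Rehearsal is off the critical path — its longest chain is 6 days, giving 8 of slack.
No other chain overtakes it, so the finish is 14 days.

14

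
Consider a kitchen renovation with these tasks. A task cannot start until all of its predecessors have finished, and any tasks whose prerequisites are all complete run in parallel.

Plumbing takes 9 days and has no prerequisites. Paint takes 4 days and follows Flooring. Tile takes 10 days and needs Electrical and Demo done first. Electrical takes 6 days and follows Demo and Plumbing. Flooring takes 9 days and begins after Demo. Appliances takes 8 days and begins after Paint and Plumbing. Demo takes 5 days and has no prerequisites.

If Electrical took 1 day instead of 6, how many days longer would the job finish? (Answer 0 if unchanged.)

0

As given, the longest chain is Demo→Flooring→Paint→Appliances = 5+9+4+8 = 26, so the finish is 26 days.
The longest path through Electrical is only 25 days, so Electrical has float 1.
No other chain overtakes it, so the finish is 26 days.
Change in finish: 26 − 26 = +0 days.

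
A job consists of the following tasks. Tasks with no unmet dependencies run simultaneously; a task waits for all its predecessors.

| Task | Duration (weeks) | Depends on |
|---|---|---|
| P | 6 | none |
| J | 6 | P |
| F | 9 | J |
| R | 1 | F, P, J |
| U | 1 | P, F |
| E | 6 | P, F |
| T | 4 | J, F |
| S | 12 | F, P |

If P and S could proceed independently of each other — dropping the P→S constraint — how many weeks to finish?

Original critical path: P→J→F→S = 6+6+9+12 = 33 ⇒ 33 weeks.
Dropping P→S doesn't change S's earliest start (21); another predecessor still binds.
The longest chain is now P→J→F→S = 6+6+9+12 = 33, so the job takes 33 weeks.

33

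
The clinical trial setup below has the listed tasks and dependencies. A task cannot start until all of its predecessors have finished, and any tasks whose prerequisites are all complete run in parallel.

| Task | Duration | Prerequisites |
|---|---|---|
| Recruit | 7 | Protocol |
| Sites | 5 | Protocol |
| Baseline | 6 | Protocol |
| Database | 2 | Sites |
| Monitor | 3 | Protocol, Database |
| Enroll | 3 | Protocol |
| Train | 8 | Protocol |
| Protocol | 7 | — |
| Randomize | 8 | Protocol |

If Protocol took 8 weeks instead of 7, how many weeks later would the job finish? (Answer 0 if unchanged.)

Actual critical path: Protocol→Sites→Database→Monitor = 7+5+2+3 = 17 ⇒ 17 weeks.
Protocol is on the critical path; changing it to 8 makes that path 18 weeks.
No other chain overtakes it, so the finish is 18 weeks.
Change in finish: 18 − 17 = +1 weeks.

1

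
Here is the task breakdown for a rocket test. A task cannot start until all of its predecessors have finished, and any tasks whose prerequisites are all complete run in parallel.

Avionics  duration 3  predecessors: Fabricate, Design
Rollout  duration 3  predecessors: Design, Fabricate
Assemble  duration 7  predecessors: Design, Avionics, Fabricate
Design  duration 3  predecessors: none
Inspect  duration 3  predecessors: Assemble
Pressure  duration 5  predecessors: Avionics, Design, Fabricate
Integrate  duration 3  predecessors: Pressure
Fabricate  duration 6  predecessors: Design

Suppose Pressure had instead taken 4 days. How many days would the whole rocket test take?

As given, the longest chain is Design→Fabricate→Avionics→Assemble→Inspect = 3+6+3+7+3 = 22, so the finish is 22 days.
Pressure is off the critical path — its longest chain is 20 days, giving 2 of slack.
The critical path is still Design→Fabricate→Avionics→Assemble→Inspect; finish is now 22 days.

22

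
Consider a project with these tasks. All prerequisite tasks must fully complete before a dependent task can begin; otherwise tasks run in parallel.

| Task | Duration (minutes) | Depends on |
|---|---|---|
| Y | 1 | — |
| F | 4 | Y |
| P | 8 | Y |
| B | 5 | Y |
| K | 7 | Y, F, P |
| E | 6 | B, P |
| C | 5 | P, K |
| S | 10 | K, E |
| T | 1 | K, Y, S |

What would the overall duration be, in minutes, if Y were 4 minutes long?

30

Baseline: Y→P→K→S→T = 1+8+7+10+1 = 27 → 27 minutes.
Y lies on that path, so at 4 minutes the path becomes 30 minutes.
The critical path is still Y→P→K→S→T; finish is now 30 minutes.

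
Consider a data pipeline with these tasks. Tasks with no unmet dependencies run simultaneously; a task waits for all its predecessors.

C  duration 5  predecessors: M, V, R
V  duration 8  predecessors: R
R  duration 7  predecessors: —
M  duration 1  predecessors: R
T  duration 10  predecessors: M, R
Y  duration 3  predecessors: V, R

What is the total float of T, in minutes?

Critical path: R→V→C = 7+8+5 = 20, so the finish is 20 minutes.
The longest chain containing T totals 18 minutes.
So T can slip 20 − 18 = 2 minutes.

2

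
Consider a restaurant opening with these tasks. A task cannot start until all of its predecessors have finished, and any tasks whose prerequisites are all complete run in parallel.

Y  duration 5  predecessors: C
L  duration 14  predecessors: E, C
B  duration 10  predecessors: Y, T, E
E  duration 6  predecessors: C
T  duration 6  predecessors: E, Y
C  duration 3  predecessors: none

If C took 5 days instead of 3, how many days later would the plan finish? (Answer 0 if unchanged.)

As given, the longest chain is C→E→T→B = 3+6+6+10 = 25, so the finish is 25 days.
C lies on that path, so at 5 days the path becomes 27 days.
That remains the longest chain; total 27 days.
Change in finish: 27 − 25 = +2 days.

2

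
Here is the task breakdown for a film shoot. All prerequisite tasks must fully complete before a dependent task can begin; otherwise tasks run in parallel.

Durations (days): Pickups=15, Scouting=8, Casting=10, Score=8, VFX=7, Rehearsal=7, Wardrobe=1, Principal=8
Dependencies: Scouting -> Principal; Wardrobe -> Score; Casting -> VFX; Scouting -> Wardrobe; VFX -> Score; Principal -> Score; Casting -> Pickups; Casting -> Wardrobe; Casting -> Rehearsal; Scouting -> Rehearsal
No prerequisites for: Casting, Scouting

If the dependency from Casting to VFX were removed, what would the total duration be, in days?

Original critical path: Casting→Pickups = 10+15 = 25 ⇒ 25 days.
Without Casting→VFX, VFX's earliest start moves from 10 to 0.
New critical path: Casting→Pickups = 10+15 = 25 ⇒ 25 days.

25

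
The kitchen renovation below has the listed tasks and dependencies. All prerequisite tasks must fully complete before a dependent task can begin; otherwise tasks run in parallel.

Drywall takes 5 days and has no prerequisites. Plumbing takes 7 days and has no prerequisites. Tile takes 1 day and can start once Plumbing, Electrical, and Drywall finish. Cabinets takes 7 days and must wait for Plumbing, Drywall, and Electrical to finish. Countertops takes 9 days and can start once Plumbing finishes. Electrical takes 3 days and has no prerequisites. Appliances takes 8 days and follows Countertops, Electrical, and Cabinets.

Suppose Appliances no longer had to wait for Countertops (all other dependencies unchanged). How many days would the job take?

Before: longest chain Plumbing→Countertops→Appliances = 7+9+8 = 24, finish 24.
Without Countertops→Appliances, Appliances's earliest start moves from 16 to 14.
After: Plumbing→Cabinets→Appliances = 7+7+8 = 22 → 22 days.

22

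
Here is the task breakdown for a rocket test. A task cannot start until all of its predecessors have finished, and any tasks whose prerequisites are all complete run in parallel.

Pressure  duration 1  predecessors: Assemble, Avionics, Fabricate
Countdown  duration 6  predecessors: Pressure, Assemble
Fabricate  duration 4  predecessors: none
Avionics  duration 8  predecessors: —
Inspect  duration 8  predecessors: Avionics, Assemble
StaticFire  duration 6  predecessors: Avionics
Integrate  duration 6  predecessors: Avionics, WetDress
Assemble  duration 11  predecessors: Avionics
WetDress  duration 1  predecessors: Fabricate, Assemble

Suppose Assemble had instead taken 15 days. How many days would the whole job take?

31

Critical path before the change: Avionics→Assemble→Inspect = 8+11+8 = 27 giving 27 days.
Assemble lies on that path, so at 15 days the path becomes 31 days.
The critical path is still Avionics→Assemble→Inspect; finish is now 31 days.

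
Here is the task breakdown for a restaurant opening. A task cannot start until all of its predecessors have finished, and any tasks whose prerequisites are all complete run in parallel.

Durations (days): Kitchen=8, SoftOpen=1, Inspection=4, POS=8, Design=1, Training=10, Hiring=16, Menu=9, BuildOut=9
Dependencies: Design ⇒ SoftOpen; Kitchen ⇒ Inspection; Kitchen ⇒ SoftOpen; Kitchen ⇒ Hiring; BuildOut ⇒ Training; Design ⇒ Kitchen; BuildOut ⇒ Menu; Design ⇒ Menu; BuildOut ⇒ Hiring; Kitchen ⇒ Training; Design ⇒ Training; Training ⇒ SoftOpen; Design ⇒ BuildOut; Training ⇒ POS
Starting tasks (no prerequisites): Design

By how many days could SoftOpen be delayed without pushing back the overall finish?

The longest chain is Design→BuildOut→Training→POS = 1+9+10+8 = 28; overall finish 28 days.
Longest path through SoftOpen: 21 days (earliest finish 21, latest finish 28).
Float = 28 − 21 = 7.

7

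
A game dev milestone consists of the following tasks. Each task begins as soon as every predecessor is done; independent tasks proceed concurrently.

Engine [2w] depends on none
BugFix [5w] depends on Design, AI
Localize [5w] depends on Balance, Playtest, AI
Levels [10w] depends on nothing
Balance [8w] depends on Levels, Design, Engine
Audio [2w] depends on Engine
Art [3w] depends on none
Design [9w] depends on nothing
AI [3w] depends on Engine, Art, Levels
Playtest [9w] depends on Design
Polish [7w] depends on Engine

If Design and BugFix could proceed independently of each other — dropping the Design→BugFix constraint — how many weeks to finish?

23

With the dependency in place, Design→Playtest→Localize = 9+9+5 = 23 sets the finish at 23 weeks.
Dropping Design→BugFix doesn't change BugFix's earliest start (13); another predecessor still binds.
After: Design→Playtest→Localize = 9+9+5 = 23 → 23 weeks.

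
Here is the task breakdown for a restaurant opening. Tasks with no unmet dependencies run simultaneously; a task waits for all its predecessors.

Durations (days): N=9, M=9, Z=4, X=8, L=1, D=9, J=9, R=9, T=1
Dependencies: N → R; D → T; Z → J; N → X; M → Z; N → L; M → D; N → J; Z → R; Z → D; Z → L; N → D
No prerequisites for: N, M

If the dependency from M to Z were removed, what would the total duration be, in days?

19

Original critical path: M→Z→D→T = 9+4+9+1 = 23 ⇒ 23 days.
Without M→Z, Z's earliest start moves from 9 to 0.
New critical path: N→D→T = 9+9+1 = 19 ⇒ 19 days.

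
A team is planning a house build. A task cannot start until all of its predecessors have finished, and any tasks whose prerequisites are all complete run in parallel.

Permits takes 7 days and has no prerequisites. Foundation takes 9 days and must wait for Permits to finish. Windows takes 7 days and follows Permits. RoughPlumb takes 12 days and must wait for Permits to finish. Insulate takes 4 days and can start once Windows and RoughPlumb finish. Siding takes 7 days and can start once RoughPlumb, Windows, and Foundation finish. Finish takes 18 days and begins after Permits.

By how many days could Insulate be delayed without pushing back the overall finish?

Permits→RoughPlumb→Siding = 7+12+7 = 26 sets the makespan at 26 days.
The longest chain containing Insulate totals 23 days.
Slack of Insulate = 22 − 19 = 3 days.

3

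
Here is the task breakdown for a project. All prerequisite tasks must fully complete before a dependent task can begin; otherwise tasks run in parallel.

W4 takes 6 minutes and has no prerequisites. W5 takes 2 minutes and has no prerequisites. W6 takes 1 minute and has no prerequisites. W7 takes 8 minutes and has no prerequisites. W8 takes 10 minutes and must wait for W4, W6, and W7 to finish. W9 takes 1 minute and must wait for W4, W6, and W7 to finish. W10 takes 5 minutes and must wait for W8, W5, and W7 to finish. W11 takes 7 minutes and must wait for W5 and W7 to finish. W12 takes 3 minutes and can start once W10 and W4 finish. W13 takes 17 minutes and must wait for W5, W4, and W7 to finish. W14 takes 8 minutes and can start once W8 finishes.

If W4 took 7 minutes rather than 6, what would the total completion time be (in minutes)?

26

Critical path before the change: W7→W8→W10→W12 = 8+10+5+3 = 26 giving 26 minutes.
W4 has 2 minutes of float (longest path through it is 24).
That remains the longest chain; total 26 minutes.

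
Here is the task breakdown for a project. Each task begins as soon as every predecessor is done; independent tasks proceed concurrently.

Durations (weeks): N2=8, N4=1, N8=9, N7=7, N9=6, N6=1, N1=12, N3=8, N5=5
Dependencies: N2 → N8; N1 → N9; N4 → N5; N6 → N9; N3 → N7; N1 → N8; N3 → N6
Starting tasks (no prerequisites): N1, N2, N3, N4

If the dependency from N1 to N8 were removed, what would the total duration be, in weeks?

18

With the dependency in place, N1→N8 = 12+9 = 21 sets the finish at 21 weeks.
Without N1→N8, N8's earliest start moves from 12 to 8.
The longest chain is now N1→N9 = 12+6 = 18, so the schedule takes 18 weeks.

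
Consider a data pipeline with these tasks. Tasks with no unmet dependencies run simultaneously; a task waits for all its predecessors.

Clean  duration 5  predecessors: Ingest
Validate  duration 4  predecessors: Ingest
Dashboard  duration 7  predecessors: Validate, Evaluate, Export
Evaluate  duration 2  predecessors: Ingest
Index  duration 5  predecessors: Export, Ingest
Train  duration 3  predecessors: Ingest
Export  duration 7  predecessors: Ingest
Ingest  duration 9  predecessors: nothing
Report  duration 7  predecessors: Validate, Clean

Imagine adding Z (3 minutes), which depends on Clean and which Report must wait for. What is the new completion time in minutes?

24

Originally the job takes 23 minutes.
With Z inserted, Report now waits for max(Validate, Clean, Z).
New critical path: Ingest→Clean→Z→Report = 9+5+3+7 = 24 ⇒ 24 minutes.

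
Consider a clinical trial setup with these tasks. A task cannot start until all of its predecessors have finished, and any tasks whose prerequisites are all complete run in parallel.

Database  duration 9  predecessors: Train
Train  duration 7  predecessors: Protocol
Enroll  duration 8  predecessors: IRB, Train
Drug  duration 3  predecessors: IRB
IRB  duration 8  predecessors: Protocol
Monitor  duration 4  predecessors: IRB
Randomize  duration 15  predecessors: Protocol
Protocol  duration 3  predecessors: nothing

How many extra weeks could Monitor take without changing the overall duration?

The longest chain is Protocol→IRB→Enroll = 3+8+8 = 19; overall finish 19 weeks.
The longest chain containing Monitor totals 15 weeks.
So Monitor can slip 19 − 15 = 4 weeks.

4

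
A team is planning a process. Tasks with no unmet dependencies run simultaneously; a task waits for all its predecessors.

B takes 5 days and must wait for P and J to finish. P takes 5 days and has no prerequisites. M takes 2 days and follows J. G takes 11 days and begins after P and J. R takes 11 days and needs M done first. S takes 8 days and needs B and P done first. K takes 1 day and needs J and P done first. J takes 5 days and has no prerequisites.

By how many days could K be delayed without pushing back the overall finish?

P→B→S = 5+5+8 = 18 sets the makespan at 18 days.
The longest chain containing K totals 6 days.
So K can slip 18 − 6 = 12 days.

12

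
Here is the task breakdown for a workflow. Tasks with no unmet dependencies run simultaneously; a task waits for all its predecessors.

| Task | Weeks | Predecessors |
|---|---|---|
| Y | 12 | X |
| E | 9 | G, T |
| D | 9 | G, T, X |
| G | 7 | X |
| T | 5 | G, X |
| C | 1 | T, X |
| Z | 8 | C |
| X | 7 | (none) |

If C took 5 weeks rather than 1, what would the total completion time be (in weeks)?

Critical path before the change: X→G→T→C→Z = 7+7+5+1+8 = 28 giving 28 weeks.
C is on the critical path; changing it to 5 makes that path 32 weeks.
The critical path is still X→G→T→C→Z; finish is now 32 weeks.

32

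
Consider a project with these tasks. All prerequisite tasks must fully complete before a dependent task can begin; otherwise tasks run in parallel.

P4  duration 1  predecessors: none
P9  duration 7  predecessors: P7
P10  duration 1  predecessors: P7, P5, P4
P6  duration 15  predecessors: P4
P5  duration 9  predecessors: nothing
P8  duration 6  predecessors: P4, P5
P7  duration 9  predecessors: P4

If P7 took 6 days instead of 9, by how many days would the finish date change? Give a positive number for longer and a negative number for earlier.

Critical path before the change: P4→P7→P9 = 1+9+7 = 17 giving 17 days.
P7 is on the critical path; changing it to 6 makes that path 14 days.
Now P4→P6 = 1+15 = 16 is longest, so the finish becomes 16 days.
Change in finish: 16 − 17 = -1 days.

-1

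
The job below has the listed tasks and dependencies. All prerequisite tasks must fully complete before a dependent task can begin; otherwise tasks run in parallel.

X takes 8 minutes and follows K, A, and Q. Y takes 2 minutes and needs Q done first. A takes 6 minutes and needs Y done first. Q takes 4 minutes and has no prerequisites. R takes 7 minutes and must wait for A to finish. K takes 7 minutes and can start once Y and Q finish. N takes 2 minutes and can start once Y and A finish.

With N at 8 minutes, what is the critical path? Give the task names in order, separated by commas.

Q, Y, K, X

Actual critical path: Q→Y→K→X = 4+2+7+8 = 21 ⇒ 21 minutes.
N has 7 minutes of float (longest path through it is 14).
The critical path is still Q→Y→K→X; finish is now 21 minutes.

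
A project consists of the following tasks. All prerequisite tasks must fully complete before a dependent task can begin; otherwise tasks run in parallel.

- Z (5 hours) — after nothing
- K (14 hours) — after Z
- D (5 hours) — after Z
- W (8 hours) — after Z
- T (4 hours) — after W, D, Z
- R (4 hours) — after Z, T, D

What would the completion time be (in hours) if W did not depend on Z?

19

Before: longest chain Z→W→T→R = 5+8+4+4 = 21, finish 21.
Without Z→W, W's earliest start moves from 5 to 0.
The longest chain is now Z→K = 5+14 = 19, so the schedule takes 19 hours.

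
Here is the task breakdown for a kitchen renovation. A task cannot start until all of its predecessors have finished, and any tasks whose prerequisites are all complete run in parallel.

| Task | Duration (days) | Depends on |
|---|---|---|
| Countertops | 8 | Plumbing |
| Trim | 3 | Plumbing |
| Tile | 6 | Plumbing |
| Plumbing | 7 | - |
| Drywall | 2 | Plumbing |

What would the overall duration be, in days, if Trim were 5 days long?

As given, the longest chain is Plumbing→Countertops = 7+8 = 15, so the finish is 15 days.
The longest path through Trim is only 10 days, so Trim has float 5.
That remains the longest chain; total 15 days.

15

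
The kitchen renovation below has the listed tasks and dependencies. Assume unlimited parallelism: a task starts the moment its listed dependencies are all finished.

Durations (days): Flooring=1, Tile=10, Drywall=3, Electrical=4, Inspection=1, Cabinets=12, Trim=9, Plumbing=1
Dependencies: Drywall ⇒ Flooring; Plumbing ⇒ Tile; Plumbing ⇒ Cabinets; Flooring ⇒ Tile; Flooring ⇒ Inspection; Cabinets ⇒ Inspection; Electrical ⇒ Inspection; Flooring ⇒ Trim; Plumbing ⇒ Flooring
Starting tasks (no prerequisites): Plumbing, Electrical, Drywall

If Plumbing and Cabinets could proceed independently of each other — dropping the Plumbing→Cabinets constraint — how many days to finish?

14

With the dependency in place, Plumbing→Cabinets→Inspection = 1+12+1 = 14 sets the finish at 14 days.
Without Plumbing→Cabinets, Cabinets's earliest start moves from 1 to 0.
New critical path: Drywall→Flooring→Tile = 3+1+10 = 14 ⇒ 14 days.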